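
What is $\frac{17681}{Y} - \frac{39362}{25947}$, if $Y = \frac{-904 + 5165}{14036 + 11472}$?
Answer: $\frac{11702109558274}{110560167} \approx 1.0584 \cdot 10^{5}$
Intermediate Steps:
$Y = \frac{4261}{25508} \approx 0.16705$
$\frac{17681}{Y} - \frac{39362}{25947} = \frac{17681}{\frac{4261}{25508}} - \frac{39362}{25947} = 17681 \cdot \frac{25508}{4261} - \frac{39362}{25947} = \frac{451006948}{4261} - \frac{39362}{25947} = \frac{11702109558274}{110560167}$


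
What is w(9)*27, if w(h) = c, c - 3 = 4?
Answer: 189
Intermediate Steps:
c = 7 (c = 3 + 4 = 7)
w(h) = 7
w(9)*27 = 7*27 = 189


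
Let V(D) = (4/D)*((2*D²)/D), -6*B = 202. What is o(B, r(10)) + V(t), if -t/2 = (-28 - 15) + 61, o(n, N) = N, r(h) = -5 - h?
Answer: -7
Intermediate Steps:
B = -101/3 (B = -⅙*202 = -101/3 ≈ -33.667)
t = -36 (t = -2*((-28 - 15) + 61) = -2*(-43 + 61) = -2*18 = -36)
V(D) = 8 (V(D) = (4/D)*(2*D) = 8)
o(B, r(10)) + V(t) = (-5 - 1*10) + 8 = (-5 - 10) + 8 = -15 + 8 = -7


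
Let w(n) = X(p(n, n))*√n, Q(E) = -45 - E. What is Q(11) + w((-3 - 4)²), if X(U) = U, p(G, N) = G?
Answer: 287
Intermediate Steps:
w(n) = n^(3/2) (w(n) = n*√n = n^(3/2))
Q(11) + w((-3 - 4)²) = (-45 - 1*11) + ((-3 - 4)²)^(3/2) = (-45 - 11) + ((-7)²)^(3/2) = -56 + 49^(3/2) = -56 + 343 = 287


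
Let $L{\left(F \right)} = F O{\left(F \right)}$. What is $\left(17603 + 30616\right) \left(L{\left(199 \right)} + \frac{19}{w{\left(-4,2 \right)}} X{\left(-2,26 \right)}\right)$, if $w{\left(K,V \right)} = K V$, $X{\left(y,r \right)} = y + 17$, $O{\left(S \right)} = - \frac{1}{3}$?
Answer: $- \frac{39330631}{8} \approx -4.9163 \cdot 10^{6}$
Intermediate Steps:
$O{\left(S \right)} = - \frac{1}{3}$ ($O{\left(S \right)} = \left(-1\right) \frac{1}{3} = - \frac{1}{3}$)
$X{\left(y,r \right)} = 17 + y$
$L{\left(F \right)} = - \frac{F}{3}$ ($L{\left(F \right)} = F \left(- \frac{1}{3}\right) = - \frac{F}{3}$)
$\left(17603 + 30616\right) \left(L{\left(199 \right)} + \frac{19}{w{\left(-4,2 \right)}} X{\left(-2,26 \right)}\right) = \left(17603 + 30616\right) \left(\left(- \frac{1}{3}\right) 199 + \frac{19}{\left(-4\right) 2} \left(17 - 2\right)\right) = 48219 \left(- \frac{199}{3} + \frac{19}{-8} \cdot 15\right) = 48219 \left(- \frac{199}{3} + 19 \left(- \frac{1}{8}\right) 15\right) = 48219 \left(- \frac{199}{3} - \frac{285}{8}\right) = 48219 \left(- \frac{2447}{24}\right) = - \frac{39330631}{8}$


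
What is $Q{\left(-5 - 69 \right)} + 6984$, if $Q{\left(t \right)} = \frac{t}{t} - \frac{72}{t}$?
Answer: $\frac{258481}{37} \approx 6986.0$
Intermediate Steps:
$Q{\left(t \right)} = 1 - \frac{72}{t}$
$Q{\left(-5 - 69 \right)} + 6984 = \frac{-72 - 74}{-5 - 69} + 6984 = \frac{-72 - 74}{-74} + 6984 = \left(- \frac{1}{74}\right) \left(-146\right) + 6984 = \frac{73}{37} + 6984 = \frac{258481}{37}$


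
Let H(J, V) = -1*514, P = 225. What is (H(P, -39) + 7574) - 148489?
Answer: -141429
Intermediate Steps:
H(J, V) = -514
(H(P, -39) + 7574) - 148489 = (-514 + 7574) - 148489 = 7060 - 148489 = -141429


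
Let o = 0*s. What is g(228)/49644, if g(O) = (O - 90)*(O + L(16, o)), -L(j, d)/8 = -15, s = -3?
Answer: 1334/1379 ≈ 0.96737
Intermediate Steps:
o = 0 (o = 0*(-3) = 0)
L(j, d) = 120 (L(j, d) = -8*(-15) = 120)
g(O) = (-90 + O)*(120 + O) (g(O) = (O - 90)*(O + 120) = (-90 + O)*(120 + O))
g(228)/49644 = (-10800 + 228² + 30*228)/49644 = (-10800 + 51984 + 6840)*(1/49644) = 48024*(1/49644) = 1334/1379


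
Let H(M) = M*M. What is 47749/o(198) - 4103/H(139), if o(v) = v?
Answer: 921746035/3825558 ≈ 240.94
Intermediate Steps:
H(M) = M²
47749/o(198) - 4103/H(139) = 47749/198 - 4103/(139²) = 47749*(1/198) - 4103/19321 = 47749/198 - 4103*1/19321 = 47749/198 - 4103/19321 = 921746035/3825558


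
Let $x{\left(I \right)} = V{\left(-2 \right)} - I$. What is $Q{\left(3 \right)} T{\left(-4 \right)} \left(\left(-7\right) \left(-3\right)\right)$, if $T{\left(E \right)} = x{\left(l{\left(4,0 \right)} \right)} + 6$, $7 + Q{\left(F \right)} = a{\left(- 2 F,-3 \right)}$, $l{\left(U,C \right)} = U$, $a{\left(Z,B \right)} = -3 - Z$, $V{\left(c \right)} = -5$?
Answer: $252$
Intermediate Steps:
$x{\left(I \right)} = -5 - I$
$Q{\left(F \right)} = -10 + 2 F$ ($Q{\left(F \right)} = -7 - \left(3 - 2 F\right) = -7 + \left(-3 + 2 F\right) = -10 + 2 F$)
$T{\left(E \right)} = -3$ ($T{\left(E \right)} = \left(-5 - 4\right) + 6 = -9 + 6 = -3$)
$Q{\left(3 \right)} T{\left(-4 \right)} \left(\left(-7\right) \left(-3\right)\right) = \left(-10 + 2 \cdot 3\right) \left(-3\right) \left(\left(-7\right) \left(-3\right)\right) = \left(-10 + 6\right) \left(-3\right) 21 = \left(-4\right) \left(-3\right) 21 = 12 \cdot 21 = 252$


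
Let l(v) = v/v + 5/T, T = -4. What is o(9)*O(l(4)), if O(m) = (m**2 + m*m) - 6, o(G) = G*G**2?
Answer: -34263/8 ≈ -4282.9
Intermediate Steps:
l(v) = -1/4 (l(v) = v/v + 5/(-4) = 1 + 5*(-1/4) = 1 - 5/4 = -1/4)
o(G) = G**3
O(m) = -6 + 2*m**2 (O(m) = (m**2 + m**2) - 6 = 2*m**2 - 6 = -6 + 2*m**2)
o(9)*O(l(4)) = 9**3*(-6 + 2*(-1/4)**2) = 729*(-6 + 2*(1/16)) = 729*(-6 + 1/8) = 729*(-47/8) = -34263/8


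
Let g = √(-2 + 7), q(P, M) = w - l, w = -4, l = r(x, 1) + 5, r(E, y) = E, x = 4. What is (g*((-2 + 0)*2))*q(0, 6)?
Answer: 52*√5 ≈ 116.28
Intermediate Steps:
l = 9 (l = 4 + 5 = 9)
q(P, M) = -13 (q(P, M) = -4 - 1*9 = -4 - 9 = -13)
g = √5 ≈ 2.2361
(g*((-2 + 0)*2))*q(0, 6) = (√5*((-2 + 0)*2))*(-13) = (√5*(-2*2))*(-13) = (√5*(-4))*(-13) = -4*√5*(-13) = 52*√5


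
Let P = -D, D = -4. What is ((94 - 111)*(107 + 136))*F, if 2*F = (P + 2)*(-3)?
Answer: 37179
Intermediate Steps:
P = 4 (P = -1*(-4) = 4)
F = -9 (F = ((4 + 2)*(-3))/2 = (6*(-3))/2 = (1/2)*(-18) = -9)
((94 - 111)*(107 + 136))*F = ((94 - 111)*(107 + 136))*(-9) = -17*243*(-9) = -4131*(-9) = 37179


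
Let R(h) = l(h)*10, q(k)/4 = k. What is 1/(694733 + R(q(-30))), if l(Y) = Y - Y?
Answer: 1/694733 ≈ 1.4394e-6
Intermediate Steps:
l(Y) = 0
q(k) = 4*k
R(h) = 0 (R(h) = 0*10 = 0)
1/(694733 + R(q(-30))) = 1/(694733 + 0) = 1/694733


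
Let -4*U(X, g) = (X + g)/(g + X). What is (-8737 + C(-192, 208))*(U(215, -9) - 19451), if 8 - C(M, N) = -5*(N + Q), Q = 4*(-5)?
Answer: 606023145/4 ≈ 1.5151e+8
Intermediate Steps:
Q = -20
U(X, g) = -¼ (U(X, g) = -(X + g)/(4*(g + X)) = -(X + g)/(4*(X + g)) = -¼*1 = -¼)
C(M, N) = -92 + 5*N (C(M, N) = 8 - (-5)*(N - 20) = 8 - (-5)*(-20 + N) = 8 - (100 - 5*N) = 8 + (-100 + 5*N) = -92 + 5*N)
(-8737 + C(-192, 208))*(U(215, -9) - 19451) = (-8737 + (-92 + 5*208))*(-¼ - 19451) = (-8737 + (-92 + 1040))*(-77805/4) = (-8737 + 948)*(-77805/4) = -7789*(-77805/4) = 606023145/4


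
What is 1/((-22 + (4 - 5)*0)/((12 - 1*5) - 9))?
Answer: 1/11 ≈ 0.090909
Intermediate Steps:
1/((-22 + (4 - 5)*0)/((12 - 1*5) - 9)) = 1/((-22 - 1*0)/((12 - 5) - 9)) = 1/((-22 + 0)/(7 - 9)) = 1/(-22/(-2)) = 1/(-1/2*(-22)) = 1/11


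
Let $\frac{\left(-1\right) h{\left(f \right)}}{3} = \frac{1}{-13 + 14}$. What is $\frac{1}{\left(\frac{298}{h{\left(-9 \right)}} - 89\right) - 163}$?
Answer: $- \frac{3}{1054} \approx -0.0028463$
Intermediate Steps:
$h{\left(f \right)} = -3$ ($h{\left(f \right)} = - \frac{3}{-13 + 14} = - \frac{3}{1} = \left(-3\right) 1 = -3$)
$\frac{1}{\left(\frac{298}{h{\left(-9 \right)}} - 89\right) - 163} = \frac{1}{\left(\frac{298}{-3} - 89\right) - 163} = \frac{1}{\left(298 \left(- \frac{1}{3}\right) - 89\right) - 163} = \frac{1}{\left(- \frac{298}{3} - 89\right) - 163} = \frac{1}{- \frac{565}{3} - 163} = \frac{1}{- \frac{1054}{3}} = - \frac{3}{1054}$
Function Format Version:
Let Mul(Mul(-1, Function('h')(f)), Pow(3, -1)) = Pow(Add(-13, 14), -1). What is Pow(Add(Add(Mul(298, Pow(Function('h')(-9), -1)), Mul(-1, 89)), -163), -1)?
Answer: Rational(-3, 1054) ≈ -0.0028463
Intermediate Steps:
Function('h')(f) = -3 (Function('h')(f) = Mul(-3, Pow(Add(-13, 14), -1)) = Mul(-3, Pow(1, -1)) = Mul(-3, 1) = -3)
Pow(Add(Add(Mul(298, Pow(Function('h')(-9), -1)), Mul(-1, 89)), -163), -1) = Pow(Add(Add(Mul(298, Pow(-3, -1)), Mul(-1, 89)), -163), -1) = Pow(Add(Add(Mul(298, Rational(-1, 3)), -89), -163), -1) = Pow(Add(Add(Rational(-298, 3), -89), -163), -1) = Pow(Add(Rational(-565, 3), -163), -1) = Pow(Rational(-1054, 3), -1) = Rational(-3, 1054)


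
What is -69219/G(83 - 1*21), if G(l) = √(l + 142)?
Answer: -23073*√51/34 ≈ -4846.3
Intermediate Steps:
G(l) = √(142 + l)
-69219/G(83 - 1*21) = -69219/√(142 + (83 - 1*21)) = -69219/√(142 + (83 - 21)) = -69219/√(142 + 62) = -69219*√51/102 = -23073*√51/34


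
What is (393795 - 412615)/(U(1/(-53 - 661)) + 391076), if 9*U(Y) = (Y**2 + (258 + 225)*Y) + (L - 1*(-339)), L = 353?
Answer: -17269849296/358934651687 ≈ -0.048114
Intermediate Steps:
U(Y) = 692/9 + Y**2/9 + 161*Y/3 (U(Y) = ((Y**2 + (258 + 225)*Y) + (353 - 1*(-339)))/9 = ((Y**2 + 483*Y) + (353 + 339))/9 = ((Y**2 + 483*Y) + 692)/9 = (692 + Y**2 + 483*Y)/9 = 692/9 + Y**2/9 + 161*Y/3)
(393795 - 412615)/(U(1/(-53 - 661)) + 391076) = (393795 - 412615)/((692/9 + (1/(-53 - 661))**2/9 + 161/(3*(-53 - 661))) + 391076) = -18820/((692/9 + (1/(-714))**2/9 + (161/3)/(-714)) + 391076) = -18820/((692/9 + (-1/714)**2/9 + (161/3)*(-1/714)) + 391076) = -18820/((692/9 + (1/9)*(1/509796) - 23/306) + 391076) = -18820/((692/9 + 1/4588164 - 23/306) + 391076) = -18820/(352433971/4588164 + 391076) = -18820/1794673258435/4588164 = -18820*4588164/1794673258435 = -17269849296/358934651687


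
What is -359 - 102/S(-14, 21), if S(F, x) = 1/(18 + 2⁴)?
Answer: -3827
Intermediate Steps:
S(F, x) = 1/34 (S(F, x) = 1/(18 + 16) = 1/34)
-359 - 102/S(-14, 21) = -359 - 102/(1/34) = -359 + 34*(-102) = -359 - 3468 = -3827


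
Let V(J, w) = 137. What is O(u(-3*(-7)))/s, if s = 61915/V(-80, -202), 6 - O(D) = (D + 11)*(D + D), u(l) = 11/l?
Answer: -366886/27304515 ≈ -0.013437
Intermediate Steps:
O(D) = 6 - 2*D*(11 + D) (O(D) = 6 - (D + 11)*(D + D) = 6 - (11 + D)*2*D = 6 - 2*D*(11 + D))
s = 61915/137 ≈ 451.93
O(u(-3*(-7)))/s = (6 - 242/((-3*(-7))) - 2*(11/((-3*(-7))))²)/(61915/137) = (6 - 242/21 - 2*(11/21)²)*(137/61915) = (6 - 242/21 - 2*(11*(1/21))²)*(137/61915) = (6 - 22*11/21 - 2*(11/21)²)*(137/61915) = (6 - 242/21 - 2*121/441)*(137/61915) = (6 - 242/21 - 242/441)*(137/61915) = -2678/441*137/61915 = -366886/27304515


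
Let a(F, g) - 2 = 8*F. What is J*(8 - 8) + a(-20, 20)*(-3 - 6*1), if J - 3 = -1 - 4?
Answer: 1422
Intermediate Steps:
J = -2 (J = 3 + (-1 - 4) = 3 - 5 = -2)
a(F, g) = 2 + 8*F
J*(8 - 8) + a(-20, 20)*(-3 - 6*1) = -2*(8 - 8) + (2 + 8*(-20))*(-3 - 6*1) = -2*0 + (2 - 160)*(-3 - 6) = 0 - 158*(-9) = 0 + 1422 = 1422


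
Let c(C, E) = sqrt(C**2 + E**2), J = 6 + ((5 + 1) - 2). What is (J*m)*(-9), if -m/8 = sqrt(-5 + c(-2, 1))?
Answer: 720*sqrt(-5 + sqrt(5)) ≈ 1197.0*I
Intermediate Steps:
J = 10 (J = 6 + (6 - 2) = 6 + 4 = 10)
m = -8*sqrt(-5 + sqrt(5)) (m = -8*sqrt(-5 + sqrt((-2)**2 + 1**2)) = -8*sqrt(-5 + sqrt(4 + 1)) = -8*sqrt(-5 + sqrt(5)) ≈ -13.3*I)
(J*m)*(-9) = (10*(-8*I*sqrt(5 - sqrt(5))))*(-9) = -80*I*sqrt(5 - sqrt(5))*(-9) = 720*I*sqrt(5 - sqrt(5))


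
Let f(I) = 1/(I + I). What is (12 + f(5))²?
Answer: 14641/100 ≈ 146.41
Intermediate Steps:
f(I) = 1/(2*I)
(12 + f(5))² = (12 + (½)/5)² = (12 + (½)*(⅕))² = (12 + ⅒)² = (121/10)² = 14641/100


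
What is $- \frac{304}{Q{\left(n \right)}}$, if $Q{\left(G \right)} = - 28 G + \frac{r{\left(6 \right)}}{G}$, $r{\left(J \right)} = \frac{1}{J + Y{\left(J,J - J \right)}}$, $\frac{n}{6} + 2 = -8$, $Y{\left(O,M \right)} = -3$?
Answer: $- \frac{54720}{302399} \approx -0.18095$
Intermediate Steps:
$n = -60$ ($n = -12 + 6 \left(-8\right) = -12 - 48 = -60$)
$r{\left(J \right)} = \frac{1}{-3 + J}$ ($r{\left(J \right)} = \frac{1}{J - 3} = \frac{1}{-3 + J}$)
$Q{\left(G \right)} = - 28 G + \frac{1}{3 G}$ ($Q{\left(G \right)} = - 28 G + \frac{1}{\left(-3 + 6\right) G} = - 28 G + \frac{1}{3 G}$)
$- \frac{304}{Q{\left(n \right)}} = - \frac{304}{\left(-28\right) \left(-60\right) + \frac{1}{3 \left(-60\right)}} = - \frac{304}{1680 + \frac{1}{3} \left(- \frac{1}{60}\right)} = - \frac{304}{1680 - \frac{1}{180}} = - \frac{304}{\frac{302399}{180}} = \left(-304\right) \frac{180}{302399} = - \frac{54720}{302399}$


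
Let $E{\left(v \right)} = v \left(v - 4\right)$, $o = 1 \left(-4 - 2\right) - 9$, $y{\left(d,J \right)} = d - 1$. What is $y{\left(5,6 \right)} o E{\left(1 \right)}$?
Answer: $180$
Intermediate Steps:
$y{\left(d,J \right)} = -1 + d$
$o = -15$ ($o = 1 \left(-6\right) - 9 = -6 - 9 = -15$)
$E{\left(v \right)} = v \left(-4 + v\right)$
$y{\left(5,6 \right)} o E{\left(1 \right)} = \left(-1 + 5\right) \left(-15\right) 1 \left(-4 + 1\right) = 4 \left(-15\right) 1 \left(-3\right) = \left(-60\right) \left(-3\right) = 180$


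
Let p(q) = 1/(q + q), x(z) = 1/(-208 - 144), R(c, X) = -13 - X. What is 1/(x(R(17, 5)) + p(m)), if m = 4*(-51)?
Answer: -17952/95 ≈ -188.97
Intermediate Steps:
m = -204
x(z) = -1/352 (x(z) = 1/(-352) = -1/352)
p(q) = 1/(2*q)
1/(x(R(17, 5)) + p(m)) = 1/(-1/352 + (½)/(-204)) = 1/(-1/352 + (½)*(-1/204)) = 1/(-1/352 - 1/408) = 1/(-95/17952) = -17952/95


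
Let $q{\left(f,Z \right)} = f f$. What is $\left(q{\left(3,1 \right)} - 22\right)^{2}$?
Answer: $169$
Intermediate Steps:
$q{\left(f,Z \right)} = f^{2}$
$\left(q{\left(3,1 \right)} - 22\right)^{2} = \left(3^{2} - 22\right)^{2} = \left(9 - 22\right)^{2} = \left(-13\right)^{2} = 169$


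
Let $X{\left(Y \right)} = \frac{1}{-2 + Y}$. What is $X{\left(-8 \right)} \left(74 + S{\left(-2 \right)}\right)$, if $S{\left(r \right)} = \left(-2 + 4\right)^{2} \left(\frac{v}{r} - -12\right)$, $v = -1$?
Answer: $- \frac{62}{5} \approx -12.4$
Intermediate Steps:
$S{\left(r \right)} = 48 - \frac{4}{r}$ ($S{\left(r \right)} = \left(-2 + 4\right)^{2} \left(- \frac{1}{r} - -12\right) = 2^{2} \left(- \frac{1}{r} + 12\right) = 4 \left(12 - \frac{1}{r}\right) = 48 - \frac{4}{r}$)
$X{\left(-8 \right)} \left(74 + S{\left(-2 \right)}\right) = \frac{74 + \left(48 - \frac{4}{-2}\right)}{-2 - 8} = \frac{74 + \left(48 - -2\right)}{-10} = - \frac{74 + \left(48 + 2\right)}{10} = - \frac{74 + 50}{10} = \left(- \frac{1}{10}\right) 124 = - \frac{62}{5}$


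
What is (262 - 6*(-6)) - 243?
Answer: 55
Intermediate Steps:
(262 - 6*(-6)) - 243 = (262 + 36) - 243 = 298 - 243 = 55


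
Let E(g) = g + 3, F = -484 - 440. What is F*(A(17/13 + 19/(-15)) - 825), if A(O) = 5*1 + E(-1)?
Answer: 755832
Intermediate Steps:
F = -924
E(g) = 3 + g
A(O) = 7 (A(O) = 5*1 + (3 - 1) = 5 + 2 = 7)
F*(A(17/13 + 19/(-15)) - 825) = -924*(7 - 825) = -924*(-818) = 755832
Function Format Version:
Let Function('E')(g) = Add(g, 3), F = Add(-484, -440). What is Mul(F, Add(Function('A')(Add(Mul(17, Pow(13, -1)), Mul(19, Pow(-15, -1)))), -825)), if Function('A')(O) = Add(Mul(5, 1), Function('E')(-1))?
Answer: 755832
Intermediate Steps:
F = -924
Function('E')(g) = Add(3, g)
Function('A')(O) = 7 (Function('A')(O) = Add(Mul(5, 1), Add(3, -1)) = Add(5, 2) = 7)
Mul(F, Add(Function('A')(Add(Mul(17, Pow(13, -1)), Mul(19, Pow(-15, -1)))), -825)) = Mul(-924, Add(7, -825)) = Mul(-924, -818) = 755832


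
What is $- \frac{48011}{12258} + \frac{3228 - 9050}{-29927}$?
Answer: $- \frac{1365459121}{366845166} \approx -3.7222$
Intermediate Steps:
$- \frac{48011}{12258} + \frac{3228 - 9050}{-29927} = \left(-48011\right) \frac{1}{12258} + \left(3228 - 9050\right) \left(- \frac{1}{29927}\right) = - \frac{48011}{12258} - - \frac{5822}{29927} = - \frac{48011}{12258} + \frac{5822}{29927} = - \frac{1365459121}{366845166}$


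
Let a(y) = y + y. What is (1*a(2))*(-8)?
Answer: -32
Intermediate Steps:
a(y) = 2*y
(1*a(2))*(-8) = (1*(2*2))*(-8) = (1*4)*(-8) = 4*(-8) = -32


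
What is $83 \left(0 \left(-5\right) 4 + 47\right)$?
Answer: $3901$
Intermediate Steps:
$83 \left(0 \left(-5\right) 4 + 47\right) = 83 \left(0 \cdot 4 + 47\right) = 83 \left(0 + 47\right) = 83 \cdot 47 = 3901$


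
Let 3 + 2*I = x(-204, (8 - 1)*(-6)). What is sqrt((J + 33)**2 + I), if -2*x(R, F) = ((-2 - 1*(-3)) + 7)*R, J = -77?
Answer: sqrt(9370)/2 ≈ 48.399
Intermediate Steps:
x(R, F) = -4*R (x(R, F) = -((-2 - 1*(-3)) + 7)*R/2 = -((-2 + 3) + 7)*R/2 = -(1 + 7)*R/2 = -4*R)
I = 813/2 (I = -3/2 + (-4*(-204))/2 = -3/2 + (1/2)*816 = -3/2 + 408 = 813/2 ≈ 406.50)
sqrt((J + 33)**2 + I) = sqrt((-77 + 33)**2 + 813/2) = sqrt((-44)**2 + 813/2) = sqrt(1936 + 813/2) = sqrt(4685/2) = sqrt(9370)/2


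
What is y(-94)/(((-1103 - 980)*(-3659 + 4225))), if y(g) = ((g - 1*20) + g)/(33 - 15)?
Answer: 52/5305401 ≈ 9.8013e-6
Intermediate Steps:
y(g) = -10/9 + g/9 (y(g) = ((g - 20) + g)/18 = ((-20 + g) + g)*(1/18) = (-20 + 2*g)*(1/18) = -10/9 + g/9)
y(-94)/(((-1103 - 980)*(-3659 + 4225))) = (-10/9 + (1/9)*(-94))/(((-1103 - 980)*(-3659 + 4225))) = (-10/9 - 94/9)/((-2083*566)) = -104/9/(-1178978) = -104/9*(-1/1178978) = 52/5305401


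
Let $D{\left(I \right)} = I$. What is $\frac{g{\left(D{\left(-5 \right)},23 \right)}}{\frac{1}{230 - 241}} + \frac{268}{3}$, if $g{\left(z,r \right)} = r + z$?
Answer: $- \frac{326}{3} \approx -108.67$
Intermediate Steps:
$\frac{g{\left(D{\left(-5 \right)},23 \right)}}{\frac{1}{230 - 241}} + \frac{268}{3} = \frac{23 - 5}{\frac{1}{230 - 241}} + \frac{268}{3} = \frac{18}{\frac{1}{-11}} + 268 \cdot \frac{1}{3} = \frac{18}{- \frac{1}{11}} + \frac{268}{3} = 18 \left(-11\right) + \frac{268}{3} = -198 + \frac{268}{3} = - \frac{326}{3}$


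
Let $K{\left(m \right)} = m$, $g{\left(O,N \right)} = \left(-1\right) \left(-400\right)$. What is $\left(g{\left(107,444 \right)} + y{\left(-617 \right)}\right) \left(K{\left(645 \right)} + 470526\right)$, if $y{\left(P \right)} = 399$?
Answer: $376465629$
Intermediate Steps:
$g{\left(O,N \right)} = 400$
$\left(g{\left(107,444 \right)} + y{\left(-617 \right)}\right) \left(K{\left(645 \right)} + 470526\right) = \left(400 + 399\right) \left(645 + 470526\right) = 799 \cdot 471171 = 376465629$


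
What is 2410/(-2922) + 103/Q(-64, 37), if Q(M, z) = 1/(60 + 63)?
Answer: 18508204/1461 ≈ 12668.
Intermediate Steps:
Q(M, z) = 1/123
2410/(-2922) + 103/Q(-64, 37) = 2410/(-2922) + 103/(1/123) = 2410*(-1/2922) + 103*123 = -1205/1461 + 12669 = 18508204/1461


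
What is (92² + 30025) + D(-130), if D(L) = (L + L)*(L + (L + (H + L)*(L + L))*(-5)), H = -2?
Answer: 44519289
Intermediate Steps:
D(L) = 2*L*(-4*L - 10*L*(-2 + L)) (D(L) = (L + L)*(L + (L + (-2 + L)*(L + L))*(-5)) = (2*L)*(L + (L + (-2 + L)*(2*L))*(-5)) = (2*L)*(L + (L + 2*L*(-2 + L))*(-5)) = (2*L)*(L + (-5*L - 10*L*(-2 + L))) = (2*L)*(-4*L - 10*L*(-2 + L)) = 2*L*(-4*L - 10*L*(-2 + L)))
(92² + 30025) + D(-130) = (92² + 30025) + (-130)²*(32 - 20*(-130)) = (8464 + 30025) + 16900*(32 + 2600) = 38489 + 16900*2632 = 38489 + 44480800 = 44519289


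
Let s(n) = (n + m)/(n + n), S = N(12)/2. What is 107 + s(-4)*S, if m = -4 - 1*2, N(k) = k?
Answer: 229/2 ≈ 114.50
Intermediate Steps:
m = -6 (m = -4 - 2 = -6)
S = 6 (S = 12/2 = 12*(½) = 6)
s(n) = (-6 + n)/(2*n) (s(n) = (n - 6)/(n + n) = (-6 + n)/((2*n)) = (-6 + n)*(1/(2*n)) = (-6 + n)/(2*n))
107 + s(-4)*S = 107 + ((½)*(-6 - 4)/(-4))*6 = 107 + ((½)*(-¼)*(-10))*6 = 107 + (5/4)*6 = 107 + 15/2 = 229/2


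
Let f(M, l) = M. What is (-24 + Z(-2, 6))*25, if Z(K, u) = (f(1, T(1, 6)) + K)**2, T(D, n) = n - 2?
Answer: -575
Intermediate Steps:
T(D, n) = -2 + n
Z(K, u) = (1 + K)**2
(-24 + Z(-2, 6))*25 = (-24 + (1 - 2)**2)*25 = (-24 + (-1)**2)*25 = (-24 + 1)*25 = -23*25 = -575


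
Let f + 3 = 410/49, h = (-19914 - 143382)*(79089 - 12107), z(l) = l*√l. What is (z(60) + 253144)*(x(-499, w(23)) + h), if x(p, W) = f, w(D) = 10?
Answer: -135674233158900760/49 - 64314808879800*√15/49 ≈ -2.7739e+15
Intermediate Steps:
z(l) = l^(3/2)
h = -10937892672 (h = -163296*66982 = -10937892672)
f = 263/49 (f = -3 + 410/49 = 263/49 ≈ 5.3673)
x(p, W) = 263/49
(z(60) + 253144)*(x(-499, w(23)) + h) = (60^(3/2) + 253144)*(263/49 - 10937892672) = (120*√15 + 253144)*(-535956740665/49) = (253144 + 120*√15)*(-535956740665/49) = -135674233158900760/49 - 64314808879800*√15/49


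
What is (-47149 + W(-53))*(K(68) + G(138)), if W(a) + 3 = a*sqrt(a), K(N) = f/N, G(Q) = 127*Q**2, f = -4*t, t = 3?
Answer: -1938701301936/17 - 2179147629*I*sqrt(53)/17 ≈ -1.1404e+11 - 9.332e+8*I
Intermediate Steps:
f = -12 (f = -4*3 = -12)
K(N) = -12/N
W(a) = -3 + a**(3/2) (W(a) = -3 + a*sqrt(a) = -3 + a**(3/2))
(-47149 + W(-53))*(K(68) + G(138)) = (-47149 + (-3 + (-53)**(3/2)))*(-12/68 + 127*138**2) = (-47149 + (-3 - 53*I*sqrt(53)))*(-12*1/68 + 127*19044) = (-47152 - 53*I*sqrt(53))*(-3/17 + 2418588) = (-47152 - 53*I*sqrt(53))*(41115993/17) = -1938701301936/17 - 2179147629*I*sqrt(53)/17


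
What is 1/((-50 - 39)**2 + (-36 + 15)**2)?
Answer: 1/8362 ≈ 0.00011959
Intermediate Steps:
1/((-50 - 39)**2 + (-36 + 15)**2) = 1/((-89)**2 + (-21)**2) = 1/(7921 + 441) = 1/8362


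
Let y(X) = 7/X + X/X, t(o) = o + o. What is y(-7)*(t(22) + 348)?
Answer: 0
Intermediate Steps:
t(o) = 2*o
y(X) = 1 + 7/X (y(X) = 7/X + 1 = 1 + 7/X)
y(-7)*(t(22) + 348) = ((7 - 7)/(-7))*(2*22 + 348) = (-1/7*0)*(44 + 348) = 0*392 = 0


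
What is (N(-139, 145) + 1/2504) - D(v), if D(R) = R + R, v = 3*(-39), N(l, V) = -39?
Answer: 488281/2504 ≈ 195.00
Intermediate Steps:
v = -117
D(R) = 2*R
(N(-139, 145) + 1/2504) - D(v) = (-39 + 1/2504) - 2*(-117) = (-39 + 1/2504) - 1*(-234) = -97655/2504 + 234 = 488281/2504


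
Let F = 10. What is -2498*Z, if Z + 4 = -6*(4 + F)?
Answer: 219824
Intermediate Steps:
Z = -88 (Z = -4 - 6*(4 + 10) = -4 - 6*14 = -4 - 84 = -88)
-2498*Z = -2498*(-88) = 219824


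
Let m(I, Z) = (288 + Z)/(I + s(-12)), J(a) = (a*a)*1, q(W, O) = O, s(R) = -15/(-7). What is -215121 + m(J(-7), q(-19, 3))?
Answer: -77011281/358 ≈ -2.1512e+5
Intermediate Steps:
s(R) = 15/7 (s(R) = -15*(-⅐) = 15/7)
J(a) = a² (J(a) = a²*1 = a²)
m(I, Z) = (288 + Z)/(15/7 + I) (m(I, Z) = (288 + Z)/(I + 15/7) = (288 + Z)/(15/7 + I))
-215121 + m(J(-7), q(-19, 3)) = -215121 + 7*(288 + 3)/(15 + 7*(-7)²) = -215121 + 7*291/(15 + 7*49) = -215121 + 7*291/(15 + 343) = -215121 + 7*291/358 = -215121 + 7*(1/358)*291 = -215121 + 2037/358 = -77011281/358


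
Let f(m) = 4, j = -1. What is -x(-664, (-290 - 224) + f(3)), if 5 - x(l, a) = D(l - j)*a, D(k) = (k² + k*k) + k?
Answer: -448022255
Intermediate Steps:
D(k) = k + 2*k² (D(k) = (k² + k²) + k = 2*k² + k = k + 2*k²)
x(l, a) = 5 - a*(1 + l)*(3 + 2*l) (x(l, a) = 5 - (l - 1*(-1))*(1 + 2*(l - 1*(-1)))*a = 5 - (l + 1)*(1 + 2*(l + 1))*a = 5 - (1 + l)*(1 + 2*(1 + l))*a = 5 - (1 + l)*(1 + (2 + 2*l))*a = 5 - (1 + l)*(3 + 2*l)*a = 5 - a*(1 + l)*(3 + 2*l))
-x(-664, (-290 - 224) + f(3)) = -(5 - ((-290 - 224) + 4)*(1 - 664)*(3 + 2*(-664))) = -(5 - 1*(-514 + 4)*(-663)*(3 - 1328)) = -(5 - 1*(-510)*(-663)*(-1325)) = -(5 + 448022250) = -1*448022255 = -448022255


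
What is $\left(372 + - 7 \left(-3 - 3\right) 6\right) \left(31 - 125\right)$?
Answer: $-58656$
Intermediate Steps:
$\left(372 + - 7 \left(-3 - 3\right) 6\right) \left(31 - 125\right) = \left(372 + - 7 \left(-3 - 3\right) 6\right) \left(-94\right) = \left(372 + \left(-7\right) \left(-6\right) 6\right) \left(-94\right) = \left(372 + 42 \cdot 6\right) \left(-94\right) = \left(372 + 252\right) \left(-94\right) = 624 \left(-94\right) = -58656$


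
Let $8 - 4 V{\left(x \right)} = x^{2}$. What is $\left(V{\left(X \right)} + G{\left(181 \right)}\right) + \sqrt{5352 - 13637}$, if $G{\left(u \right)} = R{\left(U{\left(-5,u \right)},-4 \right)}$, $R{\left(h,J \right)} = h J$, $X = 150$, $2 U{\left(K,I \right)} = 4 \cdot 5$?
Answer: $-5663 + i \sqrt{8285} \approx -5663.0 + 91.022 i$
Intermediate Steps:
$U{\left(K,I \right)} = 10$ ($U{\left(K,I \right)} = \frac{4 \cdot 5}{2} = \frac{1}{2} \cdot 20 = 10$)
$R{\left(h,J \right)} = J h$
$G{\left(u \right)} = -40$ ($G{\left(u \right)} = \left(-4\right) 10 = -40$)
$V{\left(x \right)} = 2 - \frac{x^{2}}{4}$
$\left(V{\left(X \right)} + G{\left(181 \right)}\right) + \sqrt{5352 - 13637} = \left(\left(2 - \frac{150^{2}}{4}\right) - 40\right) + \sqrt{5352 - 13637} = \left(\left(2 - 5625\right) - 40\right) + \sqrt{-8285} = \left(\left(2 - 5625\right) - 40\right) + i \sqrt{8285} = \left(-5623 - 40\right) + i \sqrt{8285} = -5663 + i \sqrt{8285}$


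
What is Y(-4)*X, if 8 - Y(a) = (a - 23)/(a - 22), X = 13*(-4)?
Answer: -362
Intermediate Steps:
X = -52
Y(a) = 8 - (-23 + a)/(-22 + a) (Y(a) = 8 - (a - 23)/(a - 22) = 8 - (-23 + a)/(-22 + a))
Y(-4)*X = ((-153 + 7*(-4))/(-22 - 4))*(-52) = ((-153 - 28)/(-26))*(-52) = -1/26*(-181)*(-52) = (181/26)*(-52) = -362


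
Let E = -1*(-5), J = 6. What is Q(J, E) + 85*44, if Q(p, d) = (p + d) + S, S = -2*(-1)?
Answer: 3753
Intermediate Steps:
S = 2
E = 5
Q(p, d) = 2 + d + p (Q(p, d) = (p + d) + 2 = (d + p) + 2 = 2 + d + p)
Q(J, E) + 85*44 = (2 + 5 + 6) + 85*44 = 13 + 3740 = 3753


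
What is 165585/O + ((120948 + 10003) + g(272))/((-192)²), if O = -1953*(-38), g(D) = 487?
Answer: 3312169/571392 ≈ 5.7967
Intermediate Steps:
O = 74214
165585/O + ((120948 + 10003) + g(272))/((-192)²) = 165585/74214 + ((120948 + 10003) + 487)/((-192)²) = 165585*(1/74214) + (130951 + 487)/36864 = 415/186 + 131438*(1/36864) = 415/186 + 65719/18432 = 3312169/571392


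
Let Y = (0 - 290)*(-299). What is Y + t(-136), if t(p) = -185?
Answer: 86525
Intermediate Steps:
Y = 86710 (Y = -290*(-299) = 86710)
Y + t(-136) = 86710 - 185 = 86525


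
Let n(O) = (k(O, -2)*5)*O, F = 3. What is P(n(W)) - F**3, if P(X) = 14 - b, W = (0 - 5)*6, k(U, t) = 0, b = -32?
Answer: 19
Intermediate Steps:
W = -30 (W = -5*6 = -30)
n(O) = 0 (n(O) = (0*5)*O = 0*O = 0)
P(X) = 46 (P(X) = 14 - 1*(-32) = 14 + 32 = 46)
P(n(W)) - F**3 = 46 - 1*3**3 = 46 - 1*27 = 46 - 27 = 19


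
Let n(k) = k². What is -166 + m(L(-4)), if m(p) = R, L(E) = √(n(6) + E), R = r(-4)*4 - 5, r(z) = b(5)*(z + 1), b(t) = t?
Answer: -231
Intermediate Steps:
r(z) = 5 + 5*z (r(z) = 5*(z + 1) = 5*(1 + z) = 5 + 5*z)
R = -65 (R = (5 + 5*(-4))*4 - 5 = (5 - 20)*4 - 5 = -15*4 - 5 = -60 - 5 = -65)
L(E) = √(36 + E) (L(E) = √(6² + E) = √(36 + E))
m(p) = -65
-166 + m(L(-4)) = -166 - 65 = -231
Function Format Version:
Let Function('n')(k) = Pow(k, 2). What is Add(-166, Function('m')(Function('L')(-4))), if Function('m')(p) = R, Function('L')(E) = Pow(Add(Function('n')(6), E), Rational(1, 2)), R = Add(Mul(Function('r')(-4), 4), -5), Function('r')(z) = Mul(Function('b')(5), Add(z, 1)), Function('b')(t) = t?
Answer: -231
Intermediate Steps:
Function('r')(z) = Add(5, Mul(5, z)) (Function('r')(z) = Mul(5, Add(z, 1)) = Mul(5, Add(1, z)) = Add(5, Mul(5, z)))
R = -65 (R = Add(Mul(Add(5, Mul(5, -4)), 4), -5) = Add(Mul(Add(5, -20), 4), -5) = Add(Mul(-15, 4), -5) = Add(-60, -5) = -65)
Function('L')(E) = Pow(Add(36, E), Rational(1, 2)) (Function('L')(E) = Pow(Add(Pow(6, 2), E), Rational(1, 2)) = Pow(Add(36, E), Rational(1, 2)))
Function('m')(p) = -65
Add(-166, Function('m')(Function('L')(-4))) = Add(-166, -65) = -231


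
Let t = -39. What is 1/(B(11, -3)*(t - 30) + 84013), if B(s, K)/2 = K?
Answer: 1/84427 ≈ 1.1845e-5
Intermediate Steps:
B(s, K) = 2*K
1/(B(11, -3)*(t - 30) + 84013) = 1/((2*(-3))*(-39 - 30) + 84013) = 1/(-6*(-69) + 84013) = 1/(414 + 84013) = 1/84427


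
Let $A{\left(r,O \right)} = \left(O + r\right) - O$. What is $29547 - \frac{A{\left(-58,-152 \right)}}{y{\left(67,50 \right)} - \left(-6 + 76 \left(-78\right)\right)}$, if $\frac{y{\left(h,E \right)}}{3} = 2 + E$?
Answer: $\frac{3102436}{105} \approx 29547.0$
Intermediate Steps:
$y{\left(h,E \right)} = 6 + 3 E$ ($y{\left(h,E \right)} = 3 \left(2 + E\right) = 6 + 3 E$)
$A{\left(r,O \right)} = r$
$29547 - \frac{A{\left(-58,-152 \right)}}{y{\left(67,50 \right)} - \left(-6 + 76 \left(-78\right)\right)} = 29547 - - \frac{58}{\left(6 + 3 \cdot 50\right) - \left(-6 + 76 \left(-78\right)\right)} = 29547 - - \frac{58}{\left(6 + 150\right) - \left(-6 - 5928\right)} = 29547 - - \frac{58}{156 - -5934} = 29547 - - \frac{58}{156 + 5934} = 29547 - - \frac{58}{6090} = 29547 - \left(-58\right) \frac{1}{6090} = 29547 - - \frac{1}{105} = 29547 + \frac{1}{105} = \frac{3102436}{105}$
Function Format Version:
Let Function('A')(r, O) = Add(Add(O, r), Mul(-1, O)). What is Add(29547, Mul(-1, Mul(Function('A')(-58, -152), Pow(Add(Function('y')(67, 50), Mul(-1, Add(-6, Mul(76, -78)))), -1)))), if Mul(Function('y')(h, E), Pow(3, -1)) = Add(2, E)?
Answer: Rational(3102436, 105) ≈ 29547.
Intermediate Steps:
Function('y')(h, E) = Add(6, Mul(3, E)) (Function('y')(h, E) = Mul(3, Add(2, E)) = Add(6, Mul(3, E)))
Function('A')(r, O) = r
Add(29547, Mul(-1, Mul(Function('A')(-58, -152), Pow(Add(Function('y')(67, 50), Mul(-1, Add(-6, Mul(76, -78)))), -1)))) = Add(29547, Mul(-1, Mul(-58, Pow(Add(Add(6, Mul(3, 50)), Mul(-1, Add(-6, Mul(76, -78)))), -1)))) = Add(29547, Mul(-1, Mul(-58, Pow(Add(Add(6, 150), Mul(-1, Add(-6, -5928))), -1)))) = Add(29547, Mul(-1, Mul(-58, Pow(Add(156, Mul(-1, -5934)), -1)))) = Add(29547, Mul(-1, Mul(-58, Pow(Add(156, 5934), -1)))) = Add(29547, Mul(-1, Mul(-58, Pow(6090, -1)))) = Add(29547, Mul(-1, Mul(-58, Rational(1, 6090)))) = Add(29547, Mul(-1, Rational(-1, 105))) = Add(29547, Rational(1, 105)) = Rational(3102436, 105)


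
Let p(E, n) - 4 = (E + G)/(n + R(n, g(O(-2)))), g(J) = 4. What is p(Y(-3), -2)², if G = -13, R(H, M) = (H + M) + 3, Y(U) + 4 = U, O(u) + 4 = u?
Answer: 64/9 ≈ 7.1111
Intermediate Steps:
O(u) = -4 + u
Y(U) = -4 + U
R(H, M) = 3 + H + M
p(E, n) = 4 + (-13 + E)/(7 + 2*n) (p(E, n) = 4 + (E - 13)/(n + (3 + n + 4)) = 4 + (-13 + E)/(n + (7 + n)) = 4 + (-13 + E)/(7 + 2*n))
p(Y(-3), -2)² = ((15 + (-4 - 3) + 8*(-2))/(7 + 2*(-2)))² = ((15 - 7 - 16)/(7 - 4))² = (-8/3)² = 64/9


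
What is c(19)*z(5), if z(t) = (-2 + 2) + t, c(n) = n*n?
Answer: 1805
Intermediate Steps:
c(n) = n²
z(t) = t (z(t) = 0 + t = t)
c(19)*z(5) = 19²*5 = 361*5 = 1805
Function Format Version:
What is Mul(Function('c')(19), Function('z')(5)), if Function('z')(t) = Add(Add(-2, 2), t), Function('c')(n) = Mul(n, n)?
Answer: 1805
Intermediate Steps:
Function('c')(n) = Pow(n, 2)
Function('z')(t) = t (Function('z')(t) = Add(0, t) = t)
Mul(Function('c')(19), Function('z')(5)) = Mul(Pow(19, 2), 5) = Mul(361, 5) = 1805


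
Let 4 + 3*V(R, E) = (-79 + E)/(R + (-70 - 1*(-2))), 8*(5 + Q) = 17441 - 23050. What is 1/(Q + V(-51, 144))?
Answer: -2856/2021021 ≈ -0.0014131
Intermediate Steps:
Q = -5649/8 (Q = -5 + (17441 - 23050)/8 = -5 + (⅛)*(-5609) = -5 - 5609/8 = -5649/8 ≈ -706.13)
V(R, E) = -4/3 + (-79 + E)/(3*(-68 + R)) (V(R, E) = -4/3 + ((-79 + E)/(R + (-70 - 1*(-2))))/3 = -4/3 + ((-79 + E)/(R + (-70 + 2)))/3 = -4/3 + ((-79 + E)/(R - 68))/3 = -4/3 + ((-79 + E)/(-68 + R))/3 = -4/3 + (-79 + E)/(3*(-68 + R)))
1/(Q + V(-51, 144)) = 1/(-5649/8 + (193 + 144 - 4*(-51))/(3*(-68 - 51))) = 1/(-5649/8 + (⅓)*(193 + 144 + 204)/(-119)) = 1/(-5649/8 + (⅓)*(-1/119)*541) = 1/(-5649/8 - 541/357) = 1/(-2021021/2856) = -2856/2021021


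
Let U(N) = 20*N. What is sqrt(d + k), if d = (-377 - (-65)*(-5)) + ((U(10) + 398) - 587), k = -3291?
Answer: I*sqrt(3982) ≈ 63.103*I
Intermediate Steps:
d = -691 (d = (-377 - (-65)*(-5)) + ((20*10 + 398) - 587) = (-377 - 1*325) + ((200 + 398) - 587) = (-377 - 325) + (598 - 587) = -702 + 11 = -691)
sqrt(d + k) = sqrt(-691 - 3291) = sqrt(-3982) = I*sqrt(3982)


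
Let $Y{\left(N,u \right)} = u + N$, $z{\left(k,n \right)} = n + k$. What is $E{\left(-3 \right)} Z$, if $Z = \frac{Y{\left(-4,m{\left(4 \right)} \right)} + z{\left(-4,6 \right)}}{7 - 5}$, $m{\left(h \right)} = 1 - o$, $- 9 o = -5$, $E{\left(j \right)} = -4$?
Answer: $\frac{28}{9} \approx 3.1111$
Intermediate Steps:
$o = \frac{5}{9}$ ($o = \left(- \frac{1}{9}\right) \left(-5\right) = \frac{5}{9} \approx 0.55556$)
$m{\left(h \right)} = \frac{4}{9}$ ($m{\left(h \right)} = 1 - \frac{5}{9} = \frac{4}{9}$)
$z{\left(k,n \right)} = k + n$
$Y{\left(N,u \right)} = N + u$
$Z = - \frac{7}{9}$ ($Z = \frac{\left(-4 + \frac{4}{9}\right) + \left(-4 + 6\right)}{7 - 5} = \frac{- \frac{32}{9} + 2}{2} = \left(- \frac{14}{9}\right) \frac{1}{2} = - \frac{7}{9} \approx -0.77778$)
$E{\left(-3 \right)} Z = \left(-4\right) \left(- \frac{7}{9}\right) = \frac{28}{9}$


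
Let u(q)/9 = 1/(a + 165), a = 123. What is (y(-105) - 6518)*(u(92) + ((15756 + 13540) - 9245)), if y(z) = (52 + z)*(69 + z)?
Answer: -1478964065/16 ≈ -9.2435e+7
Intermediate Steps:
u(q) = 1/32 (u(q) = 9/(123 + 165) = 9/288 = 9*(1/288) = 1/32)
(y(-105) - 6518)*(u(92) + ((15756 + 13540) - 9245)) = ((3588 + (-105)² + 121*(-105)) - 6518)*(1/32 + ((15756 + 13540) - 9245)) = ((3588 + 11025 - 12705) - 6518)*(1/32 + (29296 - 9245)) = (1908 - 6518)*(1/32 + 20051) = -4610*641633/32 = -1478964065/16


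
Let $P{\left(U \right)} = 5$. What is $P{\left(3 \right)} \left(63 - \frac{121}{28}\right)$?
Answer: $\frac{8215}{28} \approx 293.39$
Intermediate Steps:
$P{\left(3 \right)} \left(63 - \frac{121}{28}\right) = 5 \left(63 - \frac{121}{28}\right) = 5 \cdot \frac{1643}{28} = \frac{8215}{28}$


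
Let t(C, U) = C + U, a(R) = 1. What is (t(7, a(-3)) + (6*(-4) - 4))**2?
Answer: 400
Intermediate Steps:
(t(7, a(-3)) + (6*(-4) - 4))**2 = ((7 + 1) + (6*(-4) - 4))**2 = (8 + (-24 - 4))**2 = (8 - 28)**2 = (-20)**2 = 400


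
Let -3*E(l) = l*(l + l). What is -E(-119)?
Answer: 28322/3 ≈ 9440.7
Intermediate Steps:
E(l) = -2*l²/3 (E(l) = -l*(l + l)/3 = -l*2*l/3 = -2*l²/3)
-E(-119) = -(-2)*(-119)²/3 = -(-2)*14161/3 = -1*(-28322/3) = 28322/3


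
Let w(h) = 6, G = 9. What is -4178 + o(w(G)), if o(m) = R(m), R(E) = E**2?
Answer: -4142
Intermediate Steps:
o(m) = m**2
-4178 + o(w(G)) = -4178 + 6**2 = -4178 + 36 = -4142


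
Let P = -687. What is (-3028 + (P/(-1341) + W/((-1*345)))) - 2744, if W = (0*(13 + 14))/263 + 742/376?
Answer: -55776520379/9664140 ≈ -5771.5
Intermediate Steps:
W = 371/188 (W = (0*27)*(1/263) + 742*(1/376) = 0*(1/263) + 371/188 = 0 + 371/188 = 371/188 ≈ 1.9734)
(-3028 + (P/(-1341) + W/((-1*345)))) - 2744 = (-3028 + (-687/(-1341) + 371/(188*((-1*345))))) - 2744 = (-3028 + (-687*(-1/1341) + (371/188)/(-345))) - 2744 = (-3028 + (229/447 + (371/188)*(-1/345))) - 2744 = (-3028 + (229/447 - 371/64860)) - 2744 = (-3028 + 4895701/9664140) - 2744 = -29258120219/9664140 - 2744 = -55776520379/9664140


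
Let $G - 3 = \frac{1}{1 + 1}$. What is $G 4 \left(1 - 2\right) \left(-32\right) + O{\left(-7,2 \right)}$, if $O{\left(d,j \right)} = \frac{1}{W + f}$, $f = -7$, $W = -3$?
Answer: $\frac{4479}{10} \approx 447.9$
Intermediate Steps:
$G = \frac{7}{2}$ ($G = 3 + \frac{1}{1 + 1} = 3 + \frac{1}{2} = \frac{7}{2} \approx 3.5$)
$O{\left(d,j \right)} = - \frac{1}{10}$ ($O{\left(d,j \right)} = \frac{1}{-3 - 7} = \frac{1}{-10} = - \frac{1}{10}$)
$G 4 \left(1 - 2\right) \left(-32\right) + O{\left(-7,2 \right)} = \frac{7 \cdot 4 \left(1 - 2\right)}{2} \left(-32\right) - \frac{1}{10} = \frac{7 \cdot 4 \left(-1\right)}{2} \left(-32\right) - \frac{1}{10} = \frac{7}{2} \left(-4\right) \left(-32\right) - \frac{1}{10} = \left(-14\right) \left(-32\right) - \frac{1}{10} = 448 - \frac{1}{10} = \frac{4479}{10}$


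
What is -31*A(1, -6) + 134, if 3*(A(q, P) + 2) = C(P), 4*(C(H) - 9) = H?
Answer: 237/2 ≈ 118.50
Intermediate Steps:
C(H) = 9 + H/4
A(q, P) = 1 + P/12 (A(q, P) = -2 + (9 + P/4)/3 = -2 + (3 + P/12) = 1 + P/12)
-31*A(1, -6) + 134 = -31*(1 + (1/12)*(-6)) + 134 = -31*(1 - 1/2) + 134 = -31*1/2 + 134 = -31/2 + 134 = 237/2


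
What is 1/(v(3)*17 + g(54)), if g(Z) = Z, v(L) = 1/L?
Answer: 3/179 ≈ 0.016760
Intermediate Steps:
1/(v(3)*17 + g(54)) = 1/(17/3 + 54) = 1/(179/3) = 3/179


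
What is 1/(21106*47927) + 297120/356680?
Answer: 7513773071053/9019966935254 ≈ 0.83302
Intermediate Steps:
1/(21106*47927) + 297120/356680 = (1/21106)*(1/47927) + 297120*(1/356680) = 1/1011547262 + 7428/8917 = 7513773071053/9019966935254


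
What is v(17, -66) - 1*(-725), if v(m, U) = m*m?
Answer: 1014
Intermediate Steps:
v(m, U) = m²
v(17, -66) - 1*(-725) = 17² - 1*(-725) = 289 + 725 = 1014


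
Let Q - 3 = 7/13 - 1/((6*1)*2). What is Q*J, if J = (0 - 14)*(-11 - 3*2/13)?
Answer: 562177/1014 ≈ 554.42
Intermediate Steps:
Q = 539/156 (Q = 3 + (7/13 - 1/((6*1)*2)) = 3 + (7*(1/13) - 1/(6*2)) = 3 + (7/13 - 1/12) = 3 + 71/156 = 539/156 ≈ 3.4551)
J = 2086/13 (J = -14*(-11 - 6*1/13) = -14*(-11 - 6/13) = -14*(-149/13) = 2086/13 ≈ 160.46)
Q*J = (539/156)*(2086/13) = 562177/1014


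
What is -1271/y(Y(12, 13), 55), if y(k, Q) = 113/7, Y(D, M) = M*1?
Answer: -8897/113 ≈ -78.734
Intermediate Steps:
Y(D, M) = M
y(k, Q) = 113/7 (y(k, Q) = 113*(⅐) = 113/7)
-1271/y(Y(12, 13), 55) = -1271/113/7 = -1271*7/113 = -8897/113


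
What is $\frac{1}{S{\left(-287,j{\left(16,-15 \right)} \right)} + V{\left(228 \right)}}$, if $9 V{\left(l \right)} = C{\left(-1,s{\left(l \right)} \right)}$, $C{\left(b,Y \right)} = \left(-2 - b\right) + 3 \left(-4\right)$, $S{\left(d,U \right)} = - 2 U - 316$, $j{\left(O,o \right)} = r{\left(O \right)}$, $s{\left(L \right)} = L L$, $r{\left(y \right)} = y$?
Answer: $- \frac{9}{3145} \approx -0.0028617$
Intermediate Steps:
$s{\left(L \right)} = L^{2}$
$j{\left(O,o \right)} = O$
$S{\left(d,U \right)} = -316 - 2 U$
$C{\left(b,Y \right)} = -14 - b$ ($C{\left(b,Y \right)} = \left(-2 - b\right) - 12 = -14 - b$)
$V{\left(l \right)} = - \frac{13}{9}$ ($V{\left(l \right)} = \frac{-14 - -1}{9} = \frac{-14 + 1}{9} = \frac{1}{9} \left(-13\right) = - \frac{13}{9}$)
$\frac{1}{S{\left(-287,j{\left(16,-15 \right)} \right)} + V{\left(228 \right)}} = \frac{1}{\left(-316 - 32\right) - \frac{13}{9}} = \frac{1}{-348 - \frac{13}{9}} = \frac{1}{- \frac{3145}{9}} = - \frac{9}{3145}$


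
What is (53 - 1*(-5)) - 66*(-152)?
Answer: 10090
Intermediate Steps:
(53 - 1*(-5)) - 66*(-152) = (53 + 5) + 10032 = 58 + 10032 = 10090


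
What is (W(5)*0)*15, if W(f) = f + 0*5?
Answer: 0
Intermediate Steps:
W(f) = f (W(f) = f + 0 = f)
(W(5)*0)*15 = (5*0)*15 = 0*15 = 0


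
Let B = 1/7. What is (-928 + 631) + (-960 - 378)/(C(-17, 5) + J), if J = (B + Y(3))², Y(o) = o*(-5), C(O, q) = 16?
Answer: -1755381/5800 ≈ -302.65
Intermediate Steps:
Y(o) = -5*o
B = ⅐ ≈ 0.14286
J = 10816/49 (J = (⅐ - 5*3)² = (⅐ - 15)² = (-104/7)² = 10816/49 ≈ 220.73)
(-928 + 631) + (-960 - 378)/(C(-17, 5) + J) = (-928 + 631) + (-960 - 378)/(16 + 10816/49) = -297 - 1338/11600/49 = -297 - 1338*49/11600 = -297 - 32781/5800 = -1755381/5800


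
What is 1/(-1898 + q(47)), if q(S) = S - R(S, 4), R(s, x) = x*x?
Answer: -1/1867 ≈ -0.00053562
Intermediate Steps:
R(s, x) = x²
q(S) = -16 + S (q(S) = S - 1*4² = S - 1*16 = S - 16 = -16 + S)
1/(-1898 + q(47)) = 1/(-1898 + (-16 + 47)) = 1/(-1898 + 31) = 1/(-1867) = -1/1867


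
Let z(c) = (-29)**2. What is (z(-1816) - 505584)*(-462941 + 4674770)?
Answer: -2125891204947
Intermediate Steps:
z(c) = 841
(z(-1816) - 505584)*(-462941 + 4674770) = (841 - 505584)*(-462941 + 4674770) = -504743*4211829 = -2125891204947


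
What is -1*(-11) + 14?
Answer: 25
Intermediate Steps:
-1*(-11) + 14 = 11 + 14 = 25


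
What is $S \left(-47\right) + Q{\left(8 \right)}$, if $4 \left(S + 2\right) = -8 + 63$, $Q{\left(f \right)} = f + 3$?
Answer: $- \frac{2165}{4} \approx -541.25$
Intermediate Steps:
$Q{\left(f \right)} = 3 + f$
$S = \frac{47}{4}$ ($S = -2 + \frac{-8 + 63}{4} = -2 + \frac{1}{4} \cdot 55 = -2 + \frac{55}{4} = \frac{47}{4} \approx 11.75$)
$S \left(-47\right) + Q{\left(8 \right)} = \frac{47}{4} \left(-47\right) + \left(3 + 8\right) = - \frac{2209}{4} + 11 = - \frac{2165}{4}$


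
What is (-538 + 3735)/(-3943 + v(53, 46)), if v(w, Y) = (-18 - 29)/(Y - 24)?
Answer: -70334/86793 ≈ -0.81036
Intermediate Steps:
v(w, Y) = -47/(-24 + Y)
(-538 + 3735)/(-3943 + v(53, 46)) = (-538 + 3735)/(-3943 - 47/(-24 + 46)) = 3197/(-3943 - 47/22) = 3197/(-86793/22) = 3197*(-22/86793) = -70334/86793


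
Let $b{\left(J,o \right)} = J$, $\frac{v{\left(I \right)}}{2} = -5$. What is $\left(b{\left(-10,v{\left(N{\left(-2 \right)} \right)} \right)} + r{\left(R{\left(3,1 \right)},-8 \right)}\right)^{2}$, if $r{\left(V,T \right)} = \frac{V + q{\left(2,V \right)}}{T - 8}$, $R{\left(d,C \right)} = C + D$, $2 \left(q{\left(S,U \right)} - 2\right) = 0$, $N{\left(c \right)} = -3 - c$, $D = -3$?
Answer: $100$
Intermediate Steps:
$q{\left(S,U \right)} = 2$ ($q{\left(S,U \right)} = 2 + \frac{1}{2} \cdot 0 = 2 + 0 = 2$)
$v{\left(I \right)} = -10$ ($v{\left(I \right)} = 2 \left(-5\right) = -10$)
$R{\left(d,C \right)} = -3 + C$ ($R{\left(d,C \right)} = C - 3 = -3 + C$)
$r{\left(V,T \right)} = \frac{2 + V}{-8 + T}$ ($r{\left(V,T \right)} = \frac{V + 2}{T - 8} = \frac{2 + V}{-8 + T}$)
$\left(b{\left(-10,v{\left(N{\left(-2 \right)} \right)} \right)} + r{\left(R{\left(3,1 \right)},-8 \right)}\right)^{2} = \left(-10 + \frac{2 + \left(-3 + 1\right)}{-8 - 8}\right)^{2} = \left(-10 + \frac{2 - 2}{-16}\right)^{2} = \left(-10 - 0\right)^{2} = \left(-10 + 0\right)^{2} = \left(-10\right)^{2} = 100$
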